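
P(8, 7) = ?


P(8,7) = 8!/1!
= 40320/1
= 40320

P(8,7) = 40320


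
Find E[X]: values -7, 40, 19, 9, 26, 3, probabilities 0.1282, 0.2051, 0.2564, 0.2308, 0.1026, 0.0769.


E[X] = -7*0.1282 + 40*0.2051 + 19*0.2564 + 9*0.2308 + 26*0.1026 + 3*0.0769
= -0.8974 + 8.2040 + 4.8716 + 2.0772 + 2.6676 + 0.2307
= 17.1537

E[X] = 17.1537


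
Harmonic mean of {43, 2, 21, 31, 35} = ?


Sum of reciprocals = 1/43 + 1/2 + 1/21 + 1/31 + 1/35 = 0.631704
HM = 5/0.631704 = 7.9151

HM = 7.9151


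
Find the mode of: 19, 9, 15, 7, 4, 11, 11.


Frequencies: 4:1, 7:1, 9:1, 11:2, 15:1, 19:1
Max frequency = 2
Mode = 11

Mode = 11


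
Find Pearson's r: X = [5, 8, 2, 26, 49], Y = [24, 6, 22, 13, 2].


Mean X = 18.0000, Mean Y = 13.4000
SD X = 17.606817, SD Y = 8.616264
Cov = -111.600000
r = -111.600000/(17.606817*8.616264) = -0.7356

r = -0.7356


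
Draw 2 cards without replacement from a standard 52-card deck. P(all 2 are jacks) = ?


P(all jacks) = (4/52) × (3/51)
= 0.0045

P = 0.0045


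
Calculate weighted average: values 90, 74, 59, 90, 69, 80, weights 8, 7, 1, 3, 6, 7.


Numerator = 90*8 + 74*7 + 59*1 + 90*3 + 69*6 + 80*7 = 2541
Denominator = 8 + 7 + 1 + 3 + 6 + 7 = 32
WM = 2541/32 = 79.4062

WM = 79.4062


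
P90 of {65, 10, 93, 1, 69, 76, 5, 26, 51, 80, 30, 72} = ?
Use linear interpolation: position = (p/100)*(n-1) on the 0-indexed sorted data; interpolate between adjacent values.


Sorted: 1, 5, 10, 26, 30, 51, 65, 69, 72, 76, 80, 93
n = 12
Index = 90/100 * 11 = 9.9000
Lower = data[9] = 76, Upper = data[10] = 80
P90 = 76 + 0.9000*(4) = 79.6000

P90 = 79.6000


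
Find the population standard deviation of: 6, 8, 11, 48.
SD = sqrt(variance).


Mean = 18.2500
Variance = 298.1875
SD = sqrt(298.1875) = 17.2681

SD = 17.2681


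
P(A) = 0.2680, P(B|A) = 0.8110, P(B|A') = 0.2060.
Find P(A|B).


P(B) = P(B|A)*P(A) + P(B|A')*P(A')
= 0.8110*0.2680 + 0.2060*0.7320
= 0.217348 + 0.150792 = 0.368140
P(A|B) = 0.217348/0.368140 = 0.5904

P(A|B) = 0.5904


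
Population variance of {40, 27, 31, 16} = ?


Mean = 28.5000
Squared deviations: 132.2500, 2.2500, 6.2500, 156.2500
Sum = 297.0000
Variance = 297.0000/4 = 74.2500

Variance = 74.2500


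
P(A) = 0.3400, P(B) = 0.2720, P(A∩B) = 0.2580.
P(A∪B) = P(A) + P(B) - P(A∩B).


P(A∪B) = 0.3400 + 0.2720 - 0.2580
= 0.6120 - 0.2580
= 0.3540

P(A∪B) = 0.3540


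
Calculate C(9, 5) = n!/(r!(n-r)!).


C(9,5) = 9!/(5! × 4!)
= 362880/(120 × 24)
= 126

C(9,5) = 126


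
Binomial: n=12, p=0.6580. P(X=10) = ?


C(12,10) = 66
p^10 = 0.015215
(1-p)^2 = 0.116964
P = 66 * 0.015215 * 0.116964 = 0.1175

P(X=10) = 0.1175


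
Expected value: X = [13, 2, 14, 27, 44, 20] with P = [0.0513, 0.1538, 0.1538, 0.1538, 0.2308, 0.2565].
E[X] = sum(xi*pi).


E[X] = 13*0.0513 + 2*0.1538 + 14*0.1538 + 27*0.1538 + 44*0.2308 + 20*0.2565
= 0.6669 + 0.3076 + 2.1532 + 4.1526 + 10.1552 + 5.1300
= 22.5655

E[X] = 22.5655


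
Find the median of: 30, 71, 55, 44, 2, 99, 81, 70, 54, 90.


Sorted: 2, 30, 44, 54, 55, 70, 71, 81, 90, 99
n = 10 (even)
Middle values: 55 and 70
Median = (55+70)/2 = 62.5000

Median = 62.5000


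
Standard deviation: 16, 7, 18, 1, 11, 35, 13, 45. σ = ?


Mean = 18.2500
Variance = 188.1875
SD = sqrt(188.1875) = 13.7181

SD = 13.7181


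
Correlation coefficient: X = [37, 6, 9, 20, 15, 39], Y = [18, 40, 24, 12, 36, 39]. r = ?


Mean X = 21.0000, Mean Y = 28.1667
SD X = 12.819256, SD Y = 10.807662
Cov = -21.000000
r = -21.000000/(12.819256*10.807662) = -0.1516

r = -0.1516


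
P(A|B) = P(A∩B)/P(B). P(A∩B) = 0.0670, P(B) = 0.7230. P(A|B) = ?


P(A|B) = 0.0670/0.7230 = 0.0927

P(A|B) = 0.0927


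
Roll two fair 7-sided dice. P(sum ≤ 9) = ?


Total outcomes = 7×7 = 49
Favorable (sum ≤ 9): 34
P = 34/49 = 0.6939

P = 0.6939


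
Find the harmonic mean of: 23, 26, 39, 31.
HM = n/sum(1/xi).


Sum of reciprocals = 1/23 + 1/26 + 1/39 + 1/31 = 0.139839
HM = 4/0.139839 = 28.6043

HM = 28.6043


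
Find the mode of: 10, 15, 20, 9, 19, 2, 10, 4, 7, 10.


Frequencies: 2:1, 4:1, 7:1, 9:1, 10:3, 15:1, 19:1, 20:1
Max frequency = 3
Mode = 10

Mode = 10


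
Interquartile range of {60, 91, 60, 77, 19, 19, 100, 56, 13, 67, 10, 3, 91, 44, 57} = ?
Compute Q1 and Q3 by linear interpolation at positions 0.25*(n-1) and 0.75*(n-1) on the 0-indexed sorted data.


Sorted: 3, 10, 13, 19, 19, 44, 56, 57, 60, 60, 67, 77, 91, 91, 100
Q1 (25th %ile) = 19.0000
Q3 (75th %ile) = 72.0000
IQR = 72.0000 - 19.0000 = 53.0000

IQR = 53.0000


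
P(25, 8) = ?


P(25,8) = 25!/17!
= 15511210043330985984000000/355687428096000
= 43609104000

P(25,8) = 43609104000


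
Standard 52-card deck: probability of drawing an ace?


4 aces in 52 cards
P = 4/52 = 0.0769

P = 0.0769


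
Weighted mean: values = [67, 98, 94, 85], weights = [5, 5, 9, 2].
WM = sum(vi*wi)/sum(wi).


Numerator = 67*5 + 98*5 + 94*9 + 85*2 = 1841
Denominator = 5 + 5 + 9 + 2 = 21
WM = 1841/21 = 87.6667

WM = 87.6667


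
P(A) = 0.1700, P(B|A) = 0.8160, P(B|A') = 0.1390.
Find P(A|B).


P(B) = P(B|A)*P(A) + P(B|A')*P(A')
= 0.8160*0.1700 + 0.1390*0.8300
= 0.138720 + 0.115370 = 0.254090
P(A|B) = 0.138720/0.254090 = 0.5459

P(A|B) = 0.5459


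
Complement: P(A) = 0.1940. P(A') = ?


P(not A) = 1 - 0.1940 = 0.8060

P(not A) = 0.8060


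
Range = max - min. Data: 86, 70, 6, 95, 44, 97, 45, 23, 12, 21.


Max = 97, Min = 6
Range = 97 - 6 = 91

Range = 91


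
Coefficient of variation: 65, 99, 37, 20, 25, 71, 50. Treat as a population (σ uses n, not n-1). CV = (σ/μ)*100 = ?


Mean = 52.4286
SD = 25.9662
CV = (25.9662/52.4286)*100 = 49.5269%

CV = 49.5269%


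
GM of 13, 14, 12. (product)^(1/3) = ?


Product = 13 × 14 × 12 = 2184
GM = 2184^(1/3) = 12.9743

GM = 12.9743


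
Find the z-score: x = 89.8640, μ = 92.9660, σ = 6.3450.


z = (89.8640 - 92.9660)/6.3450
= -3.1020/6.3450
= -0.4889

z = -0.4889


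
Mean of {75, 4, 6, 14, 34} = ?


Sum = 75 + 4 + 6 + 14 + 34 = 133
n = 5
Mean = 133/5 = 26.6000

Mean = 26.6000


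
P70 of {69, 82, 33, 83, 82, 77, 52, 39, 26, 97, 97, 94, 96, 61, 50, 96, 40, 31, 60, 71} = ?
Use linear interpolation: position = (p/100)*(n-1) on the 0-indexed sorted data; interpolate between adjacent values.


Sorted: 26, 31, 33, 39, 40, 50, 52, 60, 61, 69, 71, 77, 82, 82, 83, 94, 96, 96, 97, 97
n = 20
Index = 70/100 * 19 = 13.3000
Lower = data[13] = 82, Upper = data[14] = 83
P70 = 82 + 0.3000*(1) = 82.3000

P70 = 82.3000


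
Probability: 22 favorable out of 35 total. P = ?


P = 22/35 = 0.6286

P = 0.6286


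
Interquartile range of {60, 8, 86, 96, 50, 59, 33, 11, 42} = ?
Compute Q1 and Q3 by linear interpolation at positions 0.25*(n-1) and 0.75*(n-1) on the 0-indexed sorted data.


Sorted: 8, 11, 33, 42, 50, 59, 60, 86, 96
Q1 (25th %ile) = 33.0000
Q3 (75th %ile) = 60.0000
IQR = 60.0000 - 33.0000 = 27.0000

IQR = 27.0000


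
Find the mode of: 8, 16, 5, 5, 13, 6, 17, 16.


Frequencies: 5:2, 6:1, 8:1, 13:1, 16:2, 17:1
Max frequency = 2
Mode = 5, 16

Mode = 5, 16


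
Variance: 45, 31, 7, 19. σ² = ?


Mean = 25.5000
Squared deviations: 380.2500, 30.2500, 342.2500, 42.2500
Sum = 795.0000
Variance = 795.0000/4 = 198.7500

Variance = 198.7500


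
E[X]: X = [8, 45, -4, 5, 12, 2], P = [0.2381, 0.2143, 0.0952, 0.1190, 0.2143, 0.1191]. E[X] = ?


E[X] = 8*0.2381 + 45*0.2143 - 4*0.0952 + 5*0.1190 + 12*0.2143 + 2*0.1191
= 1.9048 + 9.6435 - 0.3808 + 0.5950 + 2.5716 + 0.2382
= 14.5723

E[X] = 14.5723


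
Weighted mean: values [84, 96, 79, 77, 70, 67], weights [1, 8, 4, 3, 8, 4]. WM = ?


Numerator = 84*1 + 96*8 + 79*4 + 77*3 + 70*8 + 67*4 = 2227
Denominator = 1 + 8 + 4 + 3 + 8 + 4 = 28
WM = 2227/28 = 79.5357

WM = 79.5357


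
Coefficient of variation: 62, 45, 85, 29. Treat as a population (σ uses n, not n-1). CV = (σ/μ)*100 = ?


Mean = 55.2500
SD = 20.7651
CV = (20.7651/55.2500)*100 = 37.5838%

CV = 37.5838%


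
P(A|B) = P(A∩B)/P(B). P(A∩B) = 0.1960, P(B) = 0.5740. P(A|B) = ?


P(A|B) = 0.1960/0.5740 = 0.3415

P(A|B) = 0.3415


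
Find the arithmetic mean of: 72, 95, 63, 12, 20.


Sum = 72 + 95 + 63 + 12 + 20 = 262
n = 5
Mean = 262/5 = 52.4000

Mean = 52.4000


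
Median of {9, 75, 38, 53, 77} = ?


Sorted: 9, 38, 53, 75, 77
n = 5 (odd)
Middle value = 53

Median = 53


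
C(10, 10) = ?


C(10,10) = 10!/(10! × 0!)
= 3628800/(3628800 × 1)
= 1

C(10,10) = 1


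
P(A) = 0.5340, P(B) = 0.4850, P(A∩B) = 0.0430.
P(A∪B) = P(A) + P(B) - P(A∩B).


P(A∪B) = 0.5340 + 0.4850 - 0.0430
= 1.0190 - 0.0430
= 0.9760

P(A∪B) = 0.9760


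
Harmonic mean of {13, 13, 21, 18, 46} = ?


Sum of reciprocals = 1/13 + 1/13 + 1/21 + 1/18 + 1/46 = 0.278760
HM = 5/0.278760 = 17.9366

HM = 17.9366


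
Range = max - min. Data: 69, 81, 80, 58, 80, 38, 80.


Max = 81, Min = 38
Range = 81 - 38 = 43

Range = 43


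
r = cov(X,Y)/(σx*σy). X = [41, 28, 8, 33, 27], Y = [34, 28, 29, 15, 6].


Mean X = 27.4000, Mean Y = 22.4000
SD X = 10.892199, SD Y = 10.326665
Cov = -0.360000
r = -0.360000/(10.892199*10.326665) = -0.0032

r = -0.0032


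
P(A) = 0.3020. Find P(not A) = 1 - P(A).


P(not A) = 1 - 0.3020 = 0.6980

P(not A) = 0.6980


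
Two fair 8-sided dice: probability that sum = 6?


Total outcomes = 8×8 = 64
Favorable (sum = 6): 5
P = 5/64 = 0.0781

P = 0.0781


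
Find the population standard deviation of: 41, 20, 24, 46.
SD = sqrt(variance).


Mean = 32.7500
Variance = 120.6875
SD = sqrt(120.6875) = 10.9858

SD = 10.9858


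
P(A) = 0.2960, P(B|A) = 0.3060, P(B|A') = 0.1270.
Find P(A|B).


P(B) = P(B|A)*P(A) + P(B|A')*P(A')
= 0.3060*0.2960 + 0.1270*0.7040
= 0.090576 + 0.089408 = 0.179984
P(A|B) = 0.090576/0.179984 = 0.5032

P(A|B) = 0.5032


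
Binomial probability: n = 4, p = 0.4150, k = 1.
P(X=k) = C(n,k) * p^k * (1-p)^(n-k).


C(4,1) = 4
p^1 = 0.415000
(1-p)^3 = 0.200202
P = 4 * 0.415000 * 0.200202 = 0.3323

P(X=1) = 0.3323


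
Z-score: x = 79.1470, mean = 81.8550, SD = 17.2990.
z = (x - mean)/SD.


z = (79.1470 - 81.8550)/17.2990
= -2.7080/17.2990
= -0.1565

z = -0.1565


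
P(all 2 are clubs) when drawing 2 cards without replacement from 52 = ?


P(all clubs) = (13/52) × (12/51)
= 0.0588

P = 0.0588


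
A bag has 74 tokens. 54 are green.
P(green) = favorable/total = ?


P = 54/74 = 0.7297

P = 0.7297


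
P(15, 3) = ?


P(15,3) = 15!/12!
= 1307674368000/479001600
= 2730

P(15,3) = 2730


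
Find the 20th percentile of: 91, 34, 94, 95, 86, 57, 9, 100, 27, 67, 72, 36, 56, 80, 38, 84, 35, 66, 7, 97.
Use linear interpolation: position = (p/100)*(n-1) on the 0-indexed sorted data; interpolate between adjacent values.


Sorted: 7, 9, 27, 34, 35, 36, 38, 56, 57, 66, 67, 72, 80, 84, 86, 91, 94, 95, 97, 100
n = 20
Index = 20/100 * 19 = 3.8000
Lower = data[3] = 34, Upper = data[4] = 35
P20 = 34 + 0.8000*(1) = 34.8000

P20 = 34.8000


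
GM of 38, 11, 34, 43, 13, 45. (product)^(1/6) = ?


Product = 38 × 11 × 34 × 43 × 13 × 45 = 357502860
GM = 357502860^(1/6) = 26.6408

GM = 26.6408


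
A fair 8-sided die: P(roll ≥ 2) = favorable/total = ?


Favorable outcomes (roll ≥ 2): 7
Total outcomes = 8
P = 7/8 = 0.8750

P = 0.8750


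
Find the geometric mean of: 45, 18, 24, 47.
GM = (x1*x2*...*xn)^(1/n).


Product = 45 × 18 × 24 × 47 = 913680
GM = 913680^(1/4) = 30.9171

GM = 30.9171


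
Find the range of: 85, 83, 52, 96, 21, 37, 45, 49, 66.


Max = 96, Min = 21
Range = 96 - 21 = 75

Range = 75


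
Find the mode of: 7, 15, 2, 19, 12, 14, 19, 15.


Frequencies: 2:1, 7:1, 12:1, 14:1, 15:2, 19:2
Max frequency = 2
Mode = 15, 19

Mode = 15, 19


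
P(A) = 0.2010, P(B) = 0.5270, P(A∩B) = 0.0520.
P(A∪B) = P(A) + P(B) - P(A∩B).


P(A∪B) = 0.2010 + 0.5270 - 0.0520
= 0.7280 - 0.0520
= 0.6760

P(A∪B) = 0.6760


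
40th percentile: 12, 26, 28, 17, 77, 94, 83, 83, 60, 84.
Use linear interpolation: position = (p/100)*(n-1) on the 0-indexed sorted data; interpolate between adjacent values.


Sorted: 12, 17, 26, 28, 60, 77, 83, 83, 84, 94
n = 10
Index = 40/100 * 9 = 3.6000
Lower = data[3] = 28, Upper = data[4] = 60
P40 = 28 + 0.6000*(32) = 47.2000

P40 = 47.2000


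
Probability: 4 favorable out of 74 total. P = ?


P = 4/74 = 0.0541

P = 0.0541


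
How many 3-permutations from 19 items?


P(19,3) = 19!/16!
= 121645100408832000/20922789888000
= 5814

P(19,3) = 5814


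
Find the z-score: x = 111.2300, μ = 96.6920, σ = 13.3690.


z = (111.2300 - 96.6920)/13.3690
= 14.5380/13.3690
= 1.0874

z = 1.0874


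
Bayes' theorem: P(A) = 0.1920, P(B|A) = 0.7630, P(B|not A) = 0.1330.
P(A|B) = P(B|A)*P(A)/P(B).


P(B) = P(B|A)*P(A) + P(B|A')*P(A')
= 0.7630*0.1920 + 0.1330*0.8080
= 0.146496 + 0.107464 = 0.253960
P(A|B) = 0.146496/0.253960 = 0.5768

P(A|B) = 0.5768


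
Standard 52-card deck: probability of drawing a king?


4 kings in 52 cards
P = 4/52 = 0.0769

P = 0.0769


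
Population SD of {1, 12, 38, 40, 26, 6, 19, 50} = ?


Mean = 24.0000
Variance = 269.2500
SD = sqrt(269.2500) = 16.4088

SD = 16.4088


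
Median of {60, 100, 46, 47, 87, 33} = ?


Sorted: 33, 46, 47, 60, 87, 100
n = 6 (even)
Middle values: 47 and 60
Median = (47+60)/2 = 53.5000

Median = 53.5000


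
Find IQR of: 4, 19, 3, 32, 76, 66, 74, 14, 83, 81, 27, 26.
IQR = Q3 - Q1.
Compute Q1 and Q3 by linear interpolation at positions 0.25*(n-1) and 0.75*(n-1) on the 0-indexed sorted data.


Sorted: 3, 4, 14, 19, 26, 27, 32, 66, 74, 76, 81, 83
Q1 (25th %ile) = 17.7500
Q3 (75th %ile) = 74.5000
IQR = 74.5000 - 17.7500 = 56.7500

IQR = 56.7500


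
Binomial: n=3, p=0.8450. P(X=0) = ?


C(3,0) = 1
p^0 = 1.000000
(1-p)^3 = 0.003724
P = 1 * 1.000000 * 0.003724 = 0.0037

P(X=0) = 0.0037


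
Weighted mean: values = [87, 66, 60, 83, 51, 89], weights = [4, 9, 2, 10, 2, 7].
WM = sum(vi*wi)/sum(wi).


Numerator = 87*4 + 66*9 + 60*2 + 83*10 + 51*2 + 89*7 = 2617
Denominator = 4 + 9 + 2 + 10 + 2 + 7 = 34
WM = 2617/34 = 76.9706

WM = 76.9706


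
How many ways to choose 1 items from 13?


C(13,1) = 13!/(1! × 12!)
= 6227020800/(1 × 479001600)
= 13

C(13,1) = 13


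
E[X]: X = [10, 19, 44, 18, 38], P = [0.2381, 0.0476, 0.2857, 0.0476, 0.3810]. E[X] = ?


E[X] = 10*0.2381 + 19*0.0476 + 44*0.2857 + 18*0.0476 + 38*0.3810
= 2.3810 + 0.9044 + 12.5708 + 0.8568 + 14.4780
= 31.1910

E[X] = 31.1910


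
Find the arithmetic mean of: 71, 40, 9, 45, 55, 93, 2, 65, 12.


Sum = 71 + 40 + 9 + 45 + 55 + 93 + 2 + 65 + 12 = 392
n = 9
Mean = 392/9 = 43.5556

Mean = 43.5556


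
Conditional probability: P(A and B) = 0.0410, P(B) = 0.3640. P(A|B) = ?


P(A|B) = 0.0410/0.3640 = 0.1126

P(A|B) = 0.1126


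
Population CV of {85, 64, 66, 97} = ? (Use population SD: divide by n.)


Mean = 78.0000
SD = 13.6931
CV = (13.6931/78.0000)*100 = 17.5552%

CV = 17.5552%


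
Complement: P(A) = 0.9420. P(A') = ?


P(not A) = 1 - 0.9420 = 0.0580

P(not A) = 0.0580


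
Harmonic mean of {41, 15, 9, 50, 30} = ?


Sum of reciprocals = 1/41 + 1/15 + 1/9 + 1/50 + 1/30 = 0.255501
HM = 5/0.255501 = 19.5694

HM = 19.5694


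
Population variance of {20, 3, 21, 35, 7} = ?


Mean = 17.2000
Squared deviations: 7.8400, 201.6400, 14.4400, 316.8400, 104.0400
Sum = 644.8000
Variance = 644.8000/5 = 128.9600

Variance = 128.9600


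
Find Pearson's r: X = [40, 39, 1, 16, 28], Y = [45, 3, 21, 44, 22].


Mean X = 24.8000, Mean Y = 27.0000
SD X = 14.743134, SD Y = 15.811388
Cov = -18.000000
r = -18.000000/(14.743134*15.811388) = -0.0772

r = -0.0772


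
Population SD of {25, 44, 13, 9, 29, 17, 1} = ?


Mean = 19.7143
Variance = 174.4898
SD = sqrt(174.4898) = 13.2095

SD = 13.2095


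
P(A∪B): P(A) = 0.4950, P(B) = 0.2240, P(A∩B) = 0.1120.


P(A∪B) = 0.4950 + 0.2240 - 0.1120
= 0.7190 - 0.1120
= 0.6070

P(A∪B) = 0.6070


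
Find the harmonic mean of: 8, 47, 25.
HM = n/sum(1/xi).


Sum of reciprocals = 1/8 + 1/47 + 1/25 = 0.186277
HM = 3/0.186277 = 16.1051

HM = 16.1051


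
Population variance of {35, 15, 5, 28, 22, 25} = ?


Mean = 21.6667
Squared deviations: 177.7778, 44.4444, 277.7778, 40.1111, 0.1111, 11.1111
Sum = 551.3333
Variance = 551.3333/6 = 91.8889

Variance = 91.8889


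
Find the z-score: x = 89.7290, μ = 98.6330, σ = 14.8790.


z = (89.7290 - 98.6330)/14.8790
= -8.9040/14.8790
= -0.5984

z = -0.5984


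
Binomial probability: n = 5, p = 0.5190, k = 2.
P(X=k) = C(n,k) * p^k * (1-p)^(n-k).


C(5,2) = 10
p^2 = 0.269361
(1-p)^3 = 0.111285
P = 10 * 0.269361 * 0.111285 = 0.2998

P(X=2) = 0.2998


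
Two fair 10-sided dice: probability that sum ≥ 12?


Total outcomes = 10×10 = 100
Favorable (sum ≥ 12): 45
P = 45/100 = 0.4500

P = 0.4500


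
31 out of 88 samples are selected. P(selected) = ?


P = 31/88 = 0.3523

P = 0.3523


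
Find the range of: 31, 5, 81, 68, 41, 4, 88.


Max = 88, Min = 4
Range = 88 - 4 = 84

Range = 84


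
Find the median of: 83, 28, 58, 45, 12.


Sorted: 12, 28, 45, 58, 83
n = 5 (odd)
Middle value = 45

Median = 45


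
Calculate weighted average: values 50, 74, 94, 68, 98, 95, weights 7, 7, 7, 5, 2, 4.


Numerator = 50*7 + 74*7 + 94*7 + 68*5 + 98*2 + 95*4 = 2442
Denominator = 7 + 7 + 7 + 5 + 2 + 4 = 32
WM = 2442/32 = 76.3125

WM = 76.3125


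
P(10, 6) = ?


P(10,6) = 10!/4!
= 3628800/24
= 151200

P(10,6) = 151200


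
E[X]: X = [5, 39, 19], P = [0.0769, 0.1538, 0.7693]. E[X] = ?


E[X] = 5*0.0769 + 39*0.1538 + 19*0.7693
= 0.3845 + 5.9982 + 14.6167
= 20.9994

E[X] = 20.9994


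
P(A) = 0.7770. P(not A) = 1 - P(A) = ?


P(not A) = 1 - 0.7770 = 0.2230

P(not A) = 0.2230


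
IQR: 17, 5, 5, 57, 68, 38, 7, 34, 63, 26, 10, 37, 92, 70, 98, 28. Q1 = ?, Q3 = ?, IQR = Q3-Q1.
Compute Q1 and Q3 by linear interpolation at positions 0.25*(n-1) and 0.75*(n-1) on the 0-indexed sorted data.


Sorted: 5, 5, 7, 10, 17, 26, 28, 34, 37, 38, 57, 63, 68, 70, 92, 98
Q1 (25th %ile) = 15.2500
Q3 (75th %ile) = 64.2500
IQR = 64.2500 - 15.2500 = 49.0000

IQR = 49.0000


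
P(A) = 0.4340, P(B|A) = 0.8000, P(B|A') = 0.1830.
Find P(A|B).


P(B) = P(B|A)*P(A) + P(B|A')*P(A')
= 0.8000*0.4340 + 0.1830*0.5660
= 0.347200 + 0.103578 = 0.450778
P(A|B) = 0.347200/0.450778 = 0.7702

P(A|B) = 0.7702


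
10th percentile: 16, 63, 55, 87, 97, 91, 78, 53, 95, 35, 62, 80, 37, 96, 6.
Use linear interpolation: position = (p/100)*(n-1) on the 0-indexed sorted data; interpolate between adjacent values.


Sorted: 6, 16, 35, 37, 53, 55, 62, 63, 78, 80, 87, 91, 95, 96, 97
n = 15
Index = 10/100 * 14 = 1.4000
Lower = data[1] = 16, Upper = data[2] = 35
P10 = 16 + 0.4000*(19) = 23.6000

P10 = 23.6000


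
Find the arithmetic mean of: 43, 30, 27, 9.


Sum = 43 + 30 + 27 + 9 = 109
n = 4
Mean = 109/4 = 27.2500

Mean = 27.2500


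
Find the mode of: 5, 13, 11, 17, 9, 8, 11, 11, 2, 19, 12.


Frequencies: 2:1, 5:1, 8:1, 9:1, 11:3, 12:1, 13:1, 17:1, 19:1
Max frequency = 3
Mode = 11

Mode = 11


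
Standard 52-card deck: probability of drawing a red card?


26 red cards in 52 cards
P = 26/52 = 0.5000

P = 0.5000


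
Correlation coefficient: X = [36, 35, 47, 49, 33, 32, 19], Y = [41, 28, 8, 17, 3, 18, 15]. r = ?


Mean X = 35.8571, Mean Y = 18.5714
SD X = 9.295599, SD Y = 11.721252
Cov = -5.204082
r = -5.204082/(9.295599*11.721252) = -0.0478

r = -0.0478


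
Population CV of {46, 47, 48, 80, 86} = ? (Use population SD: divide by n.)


Mean = 61.4000
SD = 17.7494
CV = (17.7494/61.4000)*100 = 28.9078%

CV = 28.9078%


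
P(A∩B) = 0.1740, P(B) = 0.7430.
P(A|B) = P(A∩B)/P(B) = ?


P(A|B) = 0.1740/0.7430 = 0.2342

P(A|B) = 0.2342


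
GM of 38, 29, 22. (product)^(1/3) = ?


Product = 38 × 29 × 22 = 24244
GM = 24244^(1/3) = 28.9424

GM = 28.9424


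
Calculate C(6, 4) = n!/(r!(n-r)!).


C(6,4) = 6!/(4! × 2!)
= 720/(24 × 2)
= 15

C(6,4) = 15


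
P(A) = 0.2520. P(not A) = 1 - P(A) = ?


P(not A) = 1 - 0.2520 = 0.7480

P(not A) = 0.7480


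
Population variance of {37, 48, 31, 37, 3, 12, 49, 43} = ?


Mean = 32.5000
Squared deviations: 20.2500, 240.2500, 2.2500, 20.2500, 870.2500, 420.2500, 272.2500, 110.2500
Sum = 1956.0000
Variance = 1956.0000/8 = 244.5000

Variance = 244.5000


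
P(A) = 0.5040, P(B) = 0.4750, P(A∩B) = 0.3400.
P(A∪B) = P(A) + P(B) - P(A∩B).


P(A∪B) = 0.5040 + 0.4750 - 0.3400
= 0.9790 - 0.3400
= 0.6390

P(A∪B) = 0.6390


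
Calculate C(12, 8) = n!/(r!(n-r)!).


C(12,8) = 12!/(8! × 4!)
= 479001600/(40320 × 24)
= 495

C(12,8) = 495


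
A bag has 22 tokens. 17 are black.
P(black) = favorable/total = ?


P = 17/22 = 0.7727

P = 0.7727


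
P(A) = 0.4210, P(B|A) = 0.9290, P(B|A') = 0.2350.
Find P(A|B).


P(B) = P(B|A)*P(A) + P(B|A')*P(A')
= 0.9290*0.4210 + 0.2350*0.5790
= 0.391109 + 0.136065 = 0.527174
P(A|B) = 0.391109/0.527174 = 0.7419

P(A|B) = 0.7419


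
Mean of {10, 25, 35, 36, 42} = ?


Sum = 10 + 25 + 35 + 36 + 42 = 148
n = 5
Mean = 148/5 = 29.6000

Mean = 29.6000


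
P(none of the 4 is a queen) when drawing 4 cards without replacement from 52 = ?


P(no queens) = (48/52) × (47/51) × (46/50) × (45/49)
= 0.7187

P = 0.7187


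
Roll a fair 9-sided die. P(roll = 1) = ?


Favorable outcomes (roll = 1): 1
Total outcomes = 9
P = 1/9 = 0.1111

P = 0.1111


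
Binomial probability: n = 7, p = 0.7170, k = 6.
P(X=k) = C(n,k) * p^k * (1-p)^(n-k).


C(7,6) = 7
p^6 = 0.135867
(1-p)^1 = 0.283000
P = 7 * 0.135867 * 0.283000 = 0.2692

P(X=6) = 0.2692


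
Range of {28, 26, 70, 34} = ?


Max = 70, Min = 26
Range = 70 - 26 = 44

Range = 44


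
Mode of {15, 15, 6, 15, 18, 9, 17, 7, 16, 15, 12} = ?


Frequencies: 6:1, 7:1, 9:1, 12:1, 15:4, 16:1, 17:1, 18:1
Max frequency = 4
Mode = 15

Mode = 15


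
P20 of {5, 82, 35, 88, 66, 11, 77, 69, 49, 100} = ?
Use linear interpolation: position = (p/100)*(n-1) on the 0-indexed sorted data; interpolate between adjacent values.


Sorted: 5, 11, 35, 49, 66, 69, 77, 82, 88, 100
n = 10
Index = 20/100 * 9 = 1.8000
Lower = data[1] = 11, Upper = data[2] = 35
P20 = 11 + 0.8000*(24) = 30.2000

P20 = 30.2000


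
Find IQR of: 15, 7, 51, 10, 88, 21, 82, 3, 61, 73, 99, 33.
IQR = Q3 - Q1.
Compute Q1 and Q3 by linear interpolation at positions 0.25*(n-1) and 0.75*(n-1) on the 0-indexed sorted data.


Sorted: 3, 7, 10, 15, 21, 33, 51, 61, 73, 82, 88, 99
Q1 (25th %ile) = 13.7500
Q3 (75th %ile) = 75.2500
IQR = 75.2500 - 13.7500 = 61.5000

IQR = 61.5000


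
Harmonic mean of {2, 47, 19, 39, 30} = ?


Sum of reciprocals = 1/2 + 1/47 + 1/19 + 1/39 + 1/30 = 0.632883
HM = 5/0.632883 = 7.9004

HM = 7.9004


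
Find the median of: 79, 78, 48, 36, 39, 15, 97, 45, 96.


Sorted: 15, 36, 39, 45, 48, 78, 79, 96, 97
n = 9 (odd)
Middle value = 48

Median = 48


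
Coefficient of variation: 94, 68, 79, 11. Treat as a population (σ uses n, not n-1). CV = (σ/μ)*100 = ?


Mean = 63.0000
SD = 31.4086
CV = (31.4086/63.0000)*100 = 49.8549%

CV = 49.8549%


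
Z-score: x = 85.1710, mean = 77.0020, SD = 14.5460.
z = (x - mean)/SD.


z = (85.1710 - 77.0020)/14.5460
= 8.1690/14.5460
= 0.5616

z = 0.5616


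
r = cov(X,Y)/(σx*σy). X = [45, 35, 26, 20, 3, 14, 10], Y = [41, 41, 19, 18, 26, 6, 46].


Mean X = 21.8571, Mean Y = 28.1429
SD X = 13.558641, SD Y = 13.788490
Cov = 64.306122
r = 64.306122/(13.558641*13.788490) = 0.3440

r = 0.3440


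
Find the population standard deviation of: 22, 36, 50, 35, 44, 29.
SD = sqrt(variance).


Mean = 36.0000
Variance = 84.3333
SD = sqrt(84.3333) = 9.1833

SD = 9.1833


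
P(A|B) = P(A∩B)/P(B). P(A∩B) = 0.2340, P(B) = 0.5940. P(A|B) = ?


P(A|B) = 0.2340/0.5940 = 0.3939

P(A|B) = 0.3939


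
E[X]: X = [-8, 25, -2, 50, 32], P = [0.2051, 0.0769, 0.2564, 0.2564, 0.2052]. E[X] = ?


E[X] = -8*0.2051 + 25*0.0769 - 2*0.2564 + 50*0.2564 + 32*0.2052
= -1.6408 + 1.9225 - 0.5128 + 12.8200 + 6.5664
= 19.1553

E[X] = 19.1553


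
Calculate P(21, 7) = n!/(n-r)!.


P(21,7) = 21!/14!
= 51090942171709440000/87178291200
= 586051200

P(21,7) = 586051200


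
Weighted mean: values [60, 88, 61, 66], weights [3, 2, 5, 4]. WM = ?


Numerator = 60*3 + 88*2 + 61*5 + 66*4 = 925
Denominator = 3 + 2 + 5 + 4 = 14
WM = 925/14 = 66.0714

WM = 66.0714


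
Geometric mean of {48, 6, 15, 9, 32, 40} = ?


Product = 48 × 6 × 15 × 9 × 32 × 40 = 49766400
GM = 49766400^(1/6) = 19.1789

GM = 19.1789


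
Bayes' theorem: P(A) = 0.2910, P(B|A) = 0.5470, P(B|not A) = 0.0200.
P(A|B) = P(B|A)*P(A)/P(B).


P(B) = P(B|A)*P(A) + P(B|A')*P(A')
= 0.5470*0.2910 + 0.0200*0.7090
= 0.159177 + 0.014180 = 0.173357
P(A|B) = 0.159177/0.173357 = 0.9182

P(A|B) = 0.9182


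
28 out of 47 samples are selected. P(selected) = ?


P = 28/47 = 0.5957

P = 0.5957


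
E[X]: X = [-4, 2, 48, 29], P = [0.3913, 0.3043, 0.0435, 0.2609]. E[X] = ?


E[X] = -4*0.3913 + 2*0.3043 + 48*0.0435 + 29*0.2609
= -1.5652 + 0.6086 + 2.0880 + 7.5661
= 8.6975

E[X] = 8.6975


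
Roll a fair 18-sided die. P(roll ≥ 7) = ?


Favorable outcomes (roll ≥ 7): 12
Total outcomes = 18
P = 12/18 = 0.6667

P = 0.6667


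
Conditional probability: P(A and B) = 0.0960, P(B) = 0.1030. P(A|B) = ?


P(A|B) = 0.0960/0.1030 = 0.9320

P(A|B) = 0.9320


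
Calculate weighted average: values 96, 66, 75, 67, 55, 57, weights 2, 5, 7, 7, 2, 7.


Numerator = 96*2 + 66*5 + 75*7 + 67*7 + 55*2 + 57*7 = 2025
Denominator = 2 + 5 + 7 + 7 + 2 + 7 = 30
WM = 2025/30 = 67.5000

WM = 67.5000


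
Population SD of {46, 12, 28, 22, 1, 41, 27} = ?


Mean = 25.2857
Variance = 209.0612
SD = sqrt(209.0612) = 14.4589

SD = 14.4589


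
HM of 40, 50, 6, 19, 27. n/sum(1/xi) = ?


Sum of reciprocals = 1/40 + 1/50 + 1/6 + 1/19 + 1/27 = 0.301335
HM = 5/0.301335 = 16.5928

HM = 16.5928


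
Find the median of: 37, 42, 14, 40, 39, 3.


Sorted: 3, 14, 37, 39, 40, 42
n = 6 (even)
Middle values: 37 and 39
Median = (37+39)/2 = 38.0000

Median = 38.0000


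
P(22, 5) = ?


P(22,5) = 22!/17!
= 1124000727777607680000/355687428096000
= 3160080

P(22,5) = 3160080


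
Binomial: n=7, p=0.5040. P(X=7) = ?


C(7,7) = 1
p^7 = 0.008261
(1-p)^0 = 1.000000
P = 1 * 0.008261 * 1.000000 = 0.0083

P(X=7) = 0.0083


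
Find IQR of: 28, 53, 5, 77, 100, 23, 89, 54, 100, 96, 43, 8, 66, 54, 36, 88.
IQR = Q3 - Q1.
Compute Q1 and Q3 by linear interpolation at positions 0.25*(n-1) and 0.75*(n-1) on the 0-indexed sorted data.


Sorted: 5, 8, 23, 28, 36, 43, 53, 54, 54, 66, 77, 88, 89, 96, 100, 100
Q1 (25th %ile) = 34.0000
Q3 (75th %ile) = 88.2500
IQR = 88.2500 - 34.0000 = 54.2500

IQR = 54.2500


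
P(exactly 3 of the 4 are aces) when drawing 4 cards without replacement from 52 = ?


Hypergeometric: P(X=3) = C(4,3)·C(48,1) / C(52,4)
= 4 × 48 / 270725
= 192/270725 = 0.0007

P = 0.0007


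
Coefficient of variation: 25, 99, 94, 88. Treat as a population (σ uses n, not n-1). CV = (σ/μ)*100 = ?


Mean = 76.5000
SD = 29.9875
CV = (29.9875/76.5000)*100 = 39.1993%

CV = 39.1993%


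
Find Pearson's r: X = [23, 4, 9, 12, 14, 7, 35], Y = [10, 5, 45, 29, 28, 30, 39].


Mean X = 14.8571, Mean Y = 26.5714
SD X = 9.963198, SD Y = 13.382901
Cov = 29.510204
r = 29.510204/(9.963198*13.382901) = 0.2213

r = 0.2213


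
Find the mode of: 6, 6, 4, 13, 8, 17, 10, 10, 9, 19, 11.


Frequencies: 4:1, 6:2, 8:1, 9:1, 10:2, 11:1, 13:1, 17:1, 19:1
Max frequency = 2
Mode = 6, 10

Mode = 6, 10


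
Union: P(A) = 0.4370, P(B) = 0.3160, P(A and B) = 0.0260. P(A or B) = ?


P(A∪B) = 0.4370 + 0.3160 - 0.0260
= 0.7530 - 0.0260
= 0.7270

P(A∪B) = 0.7270


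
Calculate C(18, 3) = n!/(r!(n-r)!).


C(18,3) = 18!/(3! × 15!)
= 6402373705728000/(6 × 1307674368000)
= 816

C(18,3) = 816


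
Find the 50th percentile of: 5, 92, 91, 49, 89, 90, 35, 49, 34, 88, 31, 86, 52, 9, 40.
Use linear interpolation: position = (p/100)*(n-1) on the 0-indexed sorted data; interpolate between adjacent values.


Sorted: 5, 9, 31, 34, 35, 40, 49, 49, 52, 86, 88, 89, 90, 91, 92
n = 15
Index = 50/100 * 14 = 7.0000
Lower = data[7] = 49, Upper = data[8] = 52
P50 = 49 + 0*(3) = 49.0000

P50 = 49.0000


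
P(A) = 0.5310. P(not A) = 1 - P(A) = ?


P(not A) = 1 - 0.5310 = 0.4690

P(not A) = 0.4690


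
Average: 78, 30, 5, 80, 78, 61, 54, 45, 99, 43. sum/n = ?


Sum = 78 + 30 + 5 + 80 + 78 + 61 + 54 + 45 + 99 + 43 = 573
n = 10
Mean = 573/10 = 57.3000

Mean = 57.3000


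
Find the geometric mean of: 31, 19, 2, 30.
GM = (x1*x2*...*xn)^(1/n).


Product = 31 × 19 × 2 × 30 = 35340
GM = 35340^(1/4) = 13.7109

GM = 13.7109


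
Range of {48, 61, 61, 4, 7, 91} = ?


Max = 91, Min = 4
Range = 91 - 4 = 87

Range = 87


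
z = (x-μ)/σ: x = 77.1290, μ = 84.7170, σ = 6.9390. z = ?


z = (77.1290 - 84.7170)/6.9390
= -7.5880/6.9390
= -1.0935

z = -1.0935


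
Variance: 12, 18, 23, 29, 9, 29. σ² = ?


Mean = 20.0000
Squared deviations: 64.0000, 4.0000, 9.0000, 81.0000, 121.0000, 81.0000
Sum = 360.0000
Variance = 360.0000/6 = 60.0000

Variance = 60.0000


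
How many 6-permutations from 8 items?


P(8,6) = 8!/2!
= 40320/2
= 20160

P(8,6) = 20160


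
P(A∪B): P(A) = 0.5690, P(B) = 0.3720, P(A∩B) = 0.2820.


P(A∪B) = 0.5690 + 0.3720 - 0.2820
= 0.9410 - 0.2820
= 0.6590

P(A∪B) = 0.6590


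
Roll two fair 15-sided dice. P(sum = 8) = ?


Total outcomes = 15×15 = 225
Favorable (sum = 8): 7
P = 7/225 = 0.0311

P = 0.0311


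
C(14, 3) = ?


C(14,3) = 14!/(3! × 11!)
= 87178291200/(6 × 39916800)
= 364

C(14,3) = 364


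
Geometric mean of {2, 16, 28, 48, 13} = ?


Product = 2 × 16 × 28 × 48 × 13 = 559104
GM = 559104^(1/5) = 14.1091

GM = 14.1091


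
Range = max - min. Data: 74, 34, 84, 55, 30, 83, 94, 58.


Max = 94, Min = 30
Range = 94 - 30 = 64

Range = 64


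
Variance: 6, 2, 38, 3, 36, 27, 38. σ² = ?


Mean = 21.4286
Squared deviations: 238.0408, 377.4694, 274.6122, 339.6122, 212.3265, 31.0408, 274.6122
Sum = 1747.7143
Variance = 1747.7143/7 = 249.6735

Variance = 249.6735


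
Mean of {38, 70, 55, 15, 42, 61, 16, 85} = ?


Sum = 38 + 70 + 55 + 15 + 42 + 61 + 16 + 85 = 382
n = 8
Mean = 382/8 = 47.7500

Mean = 47.7500


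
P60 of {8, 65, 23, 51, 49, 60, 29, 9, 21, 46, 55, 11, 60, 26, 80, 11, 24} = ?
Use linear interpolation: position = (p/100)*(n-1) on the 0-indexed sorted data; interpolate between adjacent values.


Sorted: 8, 9, 11, 11, 21, 23, 24, 26, 29, 46, 49, 51, 55, 60, 60, 65, 80
n = 17
Index = 60/100 * 16 = 9.6000
Lower = data[9] = 46, Upper = data[10] = 49
P60 = 46 + 0.6000*(3) = 47.8000

P60 = 47.8000


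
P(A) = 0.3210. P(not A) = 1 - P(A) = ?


P(not A) = 1 - 0.3210 = 0.6790

P(not A) = 0.6790


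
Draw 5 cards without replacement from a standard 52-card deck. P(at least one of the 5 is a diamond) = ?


P(at least one) = 1 - P(none)
P(none) = (39/52) × (38/51) × (37/50) × (36/49) × (35/48) = 0.221534
P(at least one) = 1 - 0.221534 = 0.7785

P = 0.7785


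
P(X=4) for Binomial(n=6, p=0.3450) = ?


C(6,4) = 15
p^4 = 0.014167
(1-p)^2 = 0.429025
P = 15 * 0.014167 * 0.429025 = 0.0912

P(X=4) = 0.0912


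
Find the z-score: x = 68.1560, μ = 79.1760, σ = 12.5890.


z = (68.1560 - 79.1760)/12.5890
= -11.0200/12.5890
= -0.8754

z = -0.8754


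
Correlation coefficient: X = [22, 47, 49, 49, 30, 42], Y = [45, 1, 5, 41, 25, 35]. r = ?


Mean X = 39.8333, Mean Y = 25.3333
SD X = 10.318538, SD Y = 16.986923
Cov = -90.611111
r = -90.611111/(10.318538*16.986923) = -0.5170

r = -0.5170


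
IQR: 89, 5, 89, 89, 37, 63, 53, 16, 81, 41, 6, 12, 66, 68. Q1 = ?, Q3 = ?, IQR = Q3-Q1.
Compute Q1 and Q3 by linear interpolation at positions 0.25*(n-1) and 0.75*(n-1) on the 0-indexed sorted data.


Sorted: 5, 6, 12, 16, 37, 41, 53, 63, 66, 68, 81, 89, 89, 89
Q1 (25th %ile) = 21.2500
Q3 (75th %ile) = 77.7500
IQR = 77.7500 - 21.2500 = 56.5000

IQR = 56.5000


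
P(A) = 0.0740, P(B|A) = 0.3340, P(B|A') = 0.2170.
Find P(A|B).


P(B) = P(B|A)*P(A) + P(B|A')*P(A')
= 0.3340*0.0740 + 0.2170*0.9260
= 0.024716 + 0.200942 = 0.225658
P(A|B) = 0.024716/0.225658 = 0.1095

P(A|B) = 0.1095


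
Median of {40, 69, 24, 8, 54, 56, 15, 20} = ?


Sorted: 8, 15, 20, 24, 40, 54, 56, 69
n = 8 (even)
Middle values: 24 and 40
Median = (24+40)/2 = 32.0000

Median = 32.0000


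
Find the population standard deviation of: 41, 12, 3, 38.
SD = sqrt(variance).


Mean = 23.5000
Variance = 267.2500
SD = sqrt(267.2500) = 16.3478

SD = 16.3478


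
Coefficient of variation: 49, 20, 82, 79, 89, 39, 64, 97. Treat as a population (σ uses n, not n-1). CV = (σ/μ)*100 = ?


Mean = 64.8750
SD = 25.1070
CV = (25.1070/64.8750)*100 = 38.7005%

CV = 38.7005%


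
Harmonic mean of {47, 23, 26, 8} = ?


Sum of reciprocals = 1/47 + 1/23 + 1/26 + 1/8 = 0.228216
HM = 4/0.228216 = 17.5272

HM = 17.5272


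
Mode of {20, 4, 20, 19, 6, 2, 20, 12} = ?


Frequencies: 2:1, 4:1, 6:1, 12:1, 19:1, 20:3
Max frequency = 3
Mode = 20

Mode = 20


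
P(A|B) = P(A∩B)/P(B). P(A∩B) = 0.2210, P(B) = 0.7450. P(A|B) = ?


P(A|B) = 0.2210/0.7450 = 0.2966

P(A|B) = 0.2966


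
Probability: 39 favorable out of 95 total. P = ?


P = 39/95 = 0.4105

P = 0.4105


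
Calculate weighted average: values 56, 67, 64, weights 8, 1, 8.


Numerator = 56*8 + 67*1 + 64*8 = 1027
Denominator = 8 + 1 + 8 = 17
WM = 1027/17 = 60.4118

WM = 60.4118


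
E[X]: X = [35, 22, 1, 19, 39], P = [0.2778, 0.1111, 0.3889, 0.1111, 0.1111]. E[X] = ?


E[X] = 35*0.2778 + 22*0.1111 + 1*0.3889 + 19*0.1111 + 39*0.1111
= 9.7230 + 2.4442 + 0.3889 + 2.1109 + 4.3329
= 18.9999

E[X] = 18.9999


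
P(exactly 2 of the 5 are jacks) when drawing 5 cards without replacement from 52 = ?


Hypergeometric: P(X=2) = C(4,2)·C(48,3) / C(52,5)
= 6 × 17296 / 2598960
= 103776/2598960 = 0.0399

P = 0.0399


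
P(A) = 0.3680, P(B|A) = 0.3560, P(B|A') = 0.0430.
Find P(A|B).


P(B) = P(B|A)*P(A) + P(B|A')*P(A')
= 0.3560*0.3680 + 0.0430*0.6320
= 0.131008 + 0.027176 = 0.158184
P(A|B) = 0.131008/0.158184 = 0.8282

P(A|B) = 0.8282


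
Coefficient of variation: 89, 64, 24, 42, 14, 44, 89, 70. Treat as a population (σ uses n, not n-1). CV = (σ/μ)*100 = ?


Mean = 54.5000
SD = 26.3344
CV = (26.3344/54.5000)*100 = 48.3200%

CV = 48.3200%


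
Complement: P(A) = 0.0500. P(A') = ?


P(not A) = 1 - 0.0500 = 0.9500

P(not A) = 0.9500


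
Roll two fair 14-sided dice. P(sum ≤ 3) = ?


Total outcomes = 14×14 = 196
Favorable (sum ≤ 3): 3
P = 3/196 = 0.0153

P = 0.0153


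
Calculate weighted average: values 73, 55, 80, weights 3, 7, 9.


Numerator = 73*3 + 55*7 + 80*9 = 1324
Denominator = 3 + 7 + 9 = 19
WM = 1324/19 = 69.6842

WM = 69.6842


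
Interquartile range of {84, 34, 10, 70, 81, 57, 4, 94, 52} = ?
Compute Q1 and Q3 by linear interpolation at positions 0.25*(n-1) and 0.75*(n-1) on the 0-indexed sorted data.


Sorted: 4, 10, 34, 52, 57, 70, 81, 84, 94
Q1 (25th %ile) = 34.0000
Q3 (75th %ile) = 81.0000
IQR = 81.0000 - 34.0000 = 47.0000

IQR = 47.0000


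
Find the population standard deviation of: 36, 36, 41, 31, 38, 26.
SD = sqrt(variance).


Mean = 34.6667
Variance = 23.8889
SD = sqrt(23.8889) = 4.8876

SD = 4.8876


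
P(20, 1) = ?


P(20,1) = 20!/19!
= 2432902008176640000/121645100408832000
= 20

P(20,1) = 20


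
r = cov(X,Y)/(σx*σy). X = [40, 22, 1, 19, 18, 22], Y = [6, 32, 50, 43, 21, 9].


Mean X = 20.3333, Mean Y = 26.8333
SD X = 11.352924, SD Y = 16.385122
Cov = -147.777778
r = -147.777778/(11.352924*16.385122) = -0.7944

r = -0.7944


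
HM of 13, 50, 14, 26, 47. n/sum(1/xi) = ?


Sum of reciprocals = 1/13 + 1/50 + 1/14 + 1/26 + 1/47 = 0.228090
HM = 5/0.228090 = 21.9212

HM = 21.9212


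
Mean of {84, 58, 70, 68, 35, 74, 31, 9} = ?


Sum = 84 + 58 + 70 + 68 + 35 + 74 + 31 + 9 = 429
n = 8
Mean = 429/8 = 53.6250

Mean = 53.6250


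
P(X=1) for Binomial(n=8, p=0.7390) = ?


C(8,1) = 8
p^1 = 0.739000
(1-p)^7 = 8.250562e-05
P = 8 * 0.739000 * 8.250562e-05 = 0.0005

P(X=1) = 0.0005


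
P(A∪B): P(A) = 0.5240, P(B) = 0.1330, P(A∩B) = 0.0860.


P(A∪B) = 0.5240 + 0.1330 - 0.0860
= 0.6570 - 0.0860
= 0.5710

P(A∪B) = 0.5710


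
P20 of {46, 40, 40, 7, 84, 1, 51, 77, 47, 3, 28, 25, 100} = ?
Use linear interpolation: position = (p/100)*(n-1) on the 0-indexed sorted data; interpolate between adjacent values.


Sorted: 1, 3, 7, 25, 28, 40, 40, 46, 47, 51, 77, 84, 100
n = 13
Index = 20/100 * 12 = 2.4000
Lower = data[2] = 7, Upper = data[3] = 25
P20 = 7 + 0.4000*(18) = 14.2000

P20 = 14.2000


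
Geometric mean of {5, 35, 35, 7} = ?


Product = 5 × 35 × 35 × 7 = 42875
GM = 42875^(1/4) = 14.3897

GM = 14.3897


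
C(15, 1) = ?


C(15,1) = 15!/(1! × 14!)
= 1307674368000/(1 × 87178291200)
= 15

C(15,1) = 15


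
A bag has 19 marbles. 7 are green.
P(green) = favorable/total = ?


P = 7/19 = 0.3684

P = 0.3684


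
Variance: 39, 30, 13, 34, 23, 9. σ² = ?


Mean = 24.6667
Squared deviations: 205.4444, 28.4444, 136.1111, 87.1111, 2.7778, 245.4444
Sum = 705.3333
Variance = 705.3333/6 = 117.5556

Variance = 117.5556


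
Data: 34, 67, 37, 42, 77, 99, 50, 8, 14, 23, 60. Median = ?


Sorted: 8, 14, 23, 34, 37, 42, 50, 60, 67, 77, 99
n = 11 (odd)
Middle value = 42

Median = 42


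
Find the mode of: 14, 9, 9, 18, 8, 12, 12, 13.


Frequencies: 8:1, 9:2, 12:2, 13:1, 14:1, 18:1
Max frequency = 2
Mode = 9, 12

Mode = 9, 12


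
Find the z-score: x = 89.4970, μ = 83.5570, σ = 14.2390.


z = (89.4970 - 83.5570)/14.2390
= 5.9400/14.2390
= 0.4172

z = 0.4172


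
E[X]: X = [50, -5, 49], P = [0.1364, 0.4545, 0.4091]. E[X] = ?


E[X] = 50*0.1364 - 5*0.4545 + 49*0.4091
= 6.8200 - 2.2725 + 20.0459
= 24.5934

E[X] = 24.5934


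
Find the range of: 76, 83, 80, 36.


Max = 83, Min = 36
Range = 83 - 36 = 47

Range = 47


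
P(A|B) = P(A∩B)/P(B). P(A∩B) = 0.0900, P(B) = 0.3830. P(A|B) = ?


P(A|B) = 0.0900/0.3830 = 0.2350

P(A|B) = 0.2350


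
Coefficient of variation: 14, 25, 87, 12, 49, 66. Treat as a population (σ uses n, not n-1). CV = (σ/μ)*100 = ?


Mean = 42.1667
SD = 27.7574
CV = (27.7574/42.1667)*100 = 65.8278%

CV = 65.8278%


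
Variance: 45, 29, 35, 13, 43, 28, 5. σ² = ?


Mean = 28.2857
Squared deviations: 279.3673, 0.5102, 45.0816, 233.6531, 216.5102, 0.0816, 542.2245
Sum = 1317.4286
Variance = 1317.4286/7 = 188.2041

Variance = 188.2041


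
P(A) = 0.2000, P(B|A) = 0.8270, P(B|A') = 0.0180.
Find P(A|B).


P(B) = P(B|A)*P(A) + P(B|A')*P(A')
= 0.8270*0.2000 + 0.0180*0.8000
= 0.165400 + 0.014400 = 0.179800
P(A|B) = 0.165400/0.179800 = 0.9199

P(A|B) = 0.9199


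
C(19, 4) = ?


C(19,4) = 19!/(4! × 15!)
= 121645100408832000/(24 × 1307674368000)
= 3876

C(19,4) = 3876


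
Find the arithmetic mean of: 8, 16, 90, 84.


Sum = 8 + 16 + 90 + 84 = 198
n = 4
Mean = 198/4 = 49.5000

Mean = 49.5000


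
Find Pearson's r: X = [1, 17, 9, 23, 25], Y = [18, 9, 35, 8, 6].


Mean X = 15.0000, Mean Y = 15.2000
SD X = 8.944272, SD Y = 10.721940
Cov = -64.000000
r = -64.000000/(8.944272*10.721940) = -0.6674

r = -0.6674


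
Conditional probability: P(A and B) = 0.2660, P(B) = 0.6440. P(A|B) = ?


P(A|B) = 0.2660/0.6440 = 0.4130

P(A|B) = 0.4130


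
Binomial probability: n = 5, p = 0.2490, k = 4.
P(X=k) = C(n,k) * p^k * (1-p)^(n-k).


C(5,4) = 5
p^4 = 0.003844
(1-p)^1 = 0.751000
P = 5 * 0.003844 * 0.751000 = 0.0144

P(X=4) = 0.0144


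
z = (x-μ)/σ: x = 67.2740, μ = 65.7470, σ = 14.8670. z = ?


z = (67.2740 - 65.7470)/14.8670
= 1.5270/14.8670
= 0.1027

z = 0.1027
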